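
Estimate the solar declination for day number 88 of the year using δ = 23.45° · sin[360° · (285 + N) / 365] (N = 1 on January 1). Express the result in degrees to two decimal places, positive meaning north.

360 × (285 + 88) / 365 = 367.890°; sin(367.890°) = 0.1373.
δ = 23.45 × 0.1373 = 3.220° ≈ +3.22°.

+3.22°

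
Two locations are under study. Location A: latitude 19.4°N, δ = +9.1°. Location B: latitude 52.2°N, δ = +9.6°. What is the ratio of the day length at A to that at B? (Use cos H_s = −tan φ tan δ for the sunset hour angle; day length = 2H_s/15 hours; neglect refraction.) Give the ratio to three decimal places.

0.909

A: H_s = arccos(−tan 19.4° · tan 9.1°) = 93.23°, so 2H_s/15 = 12.4307 h.
B: H_s = arccos(−tan 52.2° · tan 9.6°) = 102.59°, so 2H_s/15 = 13.6787 h.
Ratio A/B = 12.4307 / 13.6787 = 0.9088.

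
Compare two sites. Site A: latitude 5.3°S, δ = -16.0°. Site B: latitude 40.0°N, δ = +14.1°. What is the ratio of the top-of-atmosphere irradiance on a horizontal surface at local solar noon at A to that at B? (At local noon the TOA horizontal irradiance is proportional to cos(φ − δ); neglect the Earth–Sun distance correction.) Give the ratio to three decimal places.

A: cos θ_z = cos(-5.3° − (-16.0°)) = 0.9826.
B: cos θ_z = cos(40.0° − (14.1°)) = 0.8996.
Ratio A/B = 0.9826 / 0.8996 = 1.0923.

1.092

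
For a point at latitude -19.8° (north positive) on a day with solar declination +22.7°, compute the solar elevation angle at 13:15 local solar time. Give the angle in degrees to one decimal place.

Hour angle H = 15° × (13.25 − 12) = 18.75°.
cos θ_z = sin(-19.8°) sin(22.7°) + cos(-19.8°) cos(22.7°) cos(18.75°) = -0.1307 + 0.8219 = 0.6912.
θ_z = arccos(0.6912) = 46.27°, so the elevation is 90° − 46.27° = 43.73°.

43.7°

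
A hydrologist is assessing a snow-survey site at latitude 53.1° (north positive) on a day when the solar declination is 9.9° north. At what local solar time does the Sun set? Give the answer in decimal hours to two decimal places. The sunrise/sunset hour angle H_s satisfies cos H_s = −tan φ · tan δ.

cos H_s = −tan(53.1°) · tan(9.9°) = -0.2324, so H_s = arccos(-0.2324) = 103.44°.
Sunset is at 12 + H_s/15 = 12 + 6.896 = 18.896 h local solar time.

18.90 h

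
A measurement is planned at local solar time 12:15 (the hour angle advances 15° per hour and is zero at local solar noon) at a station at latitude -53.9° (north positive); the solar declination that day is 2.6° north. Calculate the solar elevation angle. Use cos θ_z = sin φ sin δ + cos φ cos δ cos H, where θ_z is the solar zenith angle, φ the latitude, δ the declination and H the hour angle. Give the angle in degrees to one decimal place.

33.4°

Hour angle H = 15° × (12.25 − 12) = 3.75°.
With φ = -53.9°, δ = 2.6°, H = 3.75°: sin φ sin δ = -0.0367, cos φ cos δ cos H = 0.5873, so cos θ_z = 0.5506.
θ_z = arccos(0.5506) = 56.59°, so the elevation is 90° − 56.59° = 33.41°.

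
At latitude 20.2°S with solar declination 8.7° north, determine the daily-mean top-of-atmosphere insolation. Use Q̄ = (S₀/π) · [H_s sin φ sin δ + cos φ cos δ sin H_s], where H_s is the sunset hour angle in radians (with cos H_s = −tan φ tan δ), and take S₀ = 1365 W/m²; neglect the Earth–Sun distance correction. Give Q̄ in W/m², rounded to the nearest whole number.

368 W/m²

The sunset hour angle satisfies cos H_s = −tan φ tan δ = 0.0563, giving H_s = 86.77°. In radians, H_s = 1.5144.
H_s sin φ sin δ = 1.5144 × -0.3453 × 0.1513 = -0.0791.
cos φ cos δ sin H_s = 0.9385 × 0.9885 × 0.9984 = 0.9262.
Q̄ = (1365/π) × (-0.0791 + 0.9262) = 434.49 × 0.8471 = 368.06 W/m².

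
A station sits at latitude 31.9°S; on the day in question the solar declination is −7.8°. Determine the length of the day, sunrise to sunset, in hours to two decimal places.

cos H_s = −tan(-31.9°) · tan(-7.8°) = -0.0853, so H_s = arccos(-0.0853) = 94.89°.
Day length = 2 H_s / 15° h⁻¹ = 189.78° / 15 = 12.652 h.

12.65 hours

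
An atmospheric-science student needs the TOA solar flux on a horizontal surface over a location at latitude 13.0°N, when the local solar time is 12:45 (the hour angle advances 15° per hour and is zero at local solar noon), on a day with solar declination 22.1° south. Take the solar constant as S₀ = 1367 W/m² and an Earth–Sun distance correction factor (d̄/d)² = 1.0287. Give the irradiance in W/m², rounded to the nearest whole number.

Hour angle H = 15° × (12.75 − 12) = 11.25°.
cos θ_z = sin φ sin δ + cos φ cos δ cos H = (0.2250)(-0.3762) + (0.9744)(0.9265)(0.9808) = 0.8008.
Top-of-atmosphere irradiance = S₀ (d̄/d)² cos θ_z = 1367 × 1.0287 × 0.8008 = 1126.11 W/m².

1126 W/m²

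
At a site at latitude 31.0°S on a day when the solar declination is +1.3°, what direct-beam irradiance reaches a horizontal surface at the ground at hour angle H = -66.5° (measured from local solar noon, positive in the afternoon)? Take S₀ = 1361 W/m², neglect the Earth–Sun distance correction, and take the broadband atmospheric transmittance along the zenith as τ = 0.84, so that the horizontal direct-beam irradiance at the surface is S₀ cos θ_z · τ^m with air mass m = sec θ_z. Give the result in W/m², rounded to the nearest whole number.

cos θ_z = sin φ sin δ + cos φ cos δ cos H = (-0.5150)(0.0227) + (0.8572)(0.9997)(0.3987) = 0.3300.
Air mass m = 1/cos θ_z = 1/0.3300 = 3.030; τ^m = 0.84^3.030 = 0.5896.
Surface direct beam = 1361 × 0.3300 × 0.5896 = 264.81 W/m².

265 W/m²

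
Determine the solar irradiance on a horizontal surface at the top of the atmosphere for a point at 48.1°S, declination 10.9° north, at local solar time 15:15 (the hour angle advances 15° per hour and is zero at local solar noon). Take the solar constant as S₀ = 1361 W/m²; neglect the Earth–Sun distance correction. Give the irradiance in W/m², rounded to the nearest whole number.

397 W/m²

Hour angle H = 15° × (15.25 − 12) = 48.75°.
cos θ_z = sin φ sin δ + cos φ cos δ cos H = (-0.7443)(0.1891) + (0.6678)(0.9820)(0.6593) = 0.2916.
Top-of-atmosphere irradiance = S₀ cos θ_z = 1361 × 0.2916 = 396.87 W/m².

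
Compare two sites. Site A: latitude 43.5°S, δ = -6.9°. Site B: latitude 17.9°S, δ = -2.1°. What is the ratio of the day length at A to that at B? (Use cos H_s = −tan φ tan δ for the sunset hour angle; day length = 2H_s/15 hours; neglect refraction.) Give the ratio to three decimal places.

A: H_s = arccos(−tan -43.5° · tan -6.9°) = 96.59°, so 2H_s/15 = 12.8787 h.
B: H_s = arccos(−tan -17.9° · tan -2.1°) = 90.68°, so 2H_s/15 = 12.0907 h.
Ratio A/B = 12.8787 / 12.0907 = 1.0652.

1.065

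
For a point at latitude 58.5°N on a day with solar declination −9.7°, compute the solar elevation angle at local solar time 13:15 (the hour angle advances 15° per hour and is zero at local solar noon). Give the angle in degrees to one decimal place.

20.1°

Hour angle H = 15° × (13.25 − 12) = 18.75°.
cos θ_z = sin(58.5°) sin(-9.7°) + cos(58.5°) cos(-9.7°) cos(18.75°) = -0.1437 + 0.4877 = 0.3440.
θ_z = arccos(0.3440) = 69.88°, so the elevation is 90° − 69.88° = 20.12°.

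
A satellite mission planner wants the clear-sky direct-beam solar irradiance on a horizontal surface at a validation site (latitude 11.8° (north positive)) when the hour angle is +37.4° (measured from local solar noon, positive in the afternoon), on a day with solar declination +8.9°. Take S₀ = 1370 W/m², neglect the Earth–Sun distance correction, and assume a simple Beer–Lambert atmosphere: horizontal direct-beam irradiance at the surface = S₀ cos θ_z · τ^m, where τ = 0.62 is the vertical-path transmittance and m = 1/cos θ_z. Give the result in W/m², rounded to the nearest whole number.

603 W/m²

With φ = 11.8°, δ = 8.9°, H = 37.40°: sin φ sin δ = 0.0316, cos φ cos δ cos H = 0.7683, so cos θ_z = 0.7999.
Air mass m = 1/cos θ_z = 1/0.7999 = 1.250; τ^m = 0.62^1.250 = 0.5502.
Surface direct beam = 1370 × 0.7999 × 0.5502 = 602.94 W/m².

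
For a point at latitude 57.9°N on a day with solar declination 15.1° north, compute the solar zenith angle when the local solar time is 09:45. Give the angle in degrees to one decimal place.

49.7°

Hour angle H = 15° × (9.75 − 12) = -33.75°.
With φ = 57.9°, δ = 15.1°, H = -33.75°: sin φ sin δ = 0.2207, cos φ cos δ cos H = 0.4266, so cos θ_z = 0.6473.
θ_z = arccos(0.6473) = 49.66°.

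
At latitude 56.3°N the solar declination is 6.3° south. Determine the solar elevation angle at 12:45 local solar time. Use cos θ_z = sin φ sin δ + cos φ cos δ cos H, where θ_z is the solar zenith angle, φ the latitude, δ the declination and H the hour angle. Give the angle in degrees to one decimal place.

Hour angle H = 15° × (12.75 − 12) = 11.25°.
cos θ_z = sin(56.3°) sin(-6.3°) + cos(56.3°) cos(-6.3°) cos(11.25°) = -0.0913 + 0.5409 = 0.4496.
θ_z = arccos(0.4496) = 63.28°, so the elevation is 90° − 63.28° = 26.72°.

26.7°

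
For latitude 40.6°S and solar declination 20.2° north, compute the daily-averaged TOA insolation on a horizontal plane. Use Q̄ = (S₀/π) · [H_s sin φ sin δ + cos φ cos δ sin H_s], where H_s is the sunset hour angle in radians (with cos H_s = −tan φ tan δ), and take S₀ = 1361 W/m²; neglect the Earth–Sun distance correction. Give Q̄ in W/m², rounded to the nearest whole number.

171 W/m²

−tan φ tan δ = −(-0.8571)(0.3679) = 0.3153; H_s = arccos(0.3153) = 71.62°. In radians, H_s = 1.2500.
H_s sin φ sin δ = 1.2500 × -0.6508 × 0.3453 = -0.2809.
cos φ cos δ sin H_s = 0.7593 × 0.9385 × 0.9490 = 0.6763.
Q̄ = (1361/π) × (-0.2809 + 0.6763) = 433.22 × 0.3954 = 171.30 W/m².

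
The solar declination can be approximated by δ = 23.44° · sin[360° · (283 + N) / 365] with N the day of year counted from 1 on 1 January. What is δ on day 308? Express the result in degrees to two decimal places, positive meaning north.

-15.96°

360 × (283 + 308) / 365 = 582.904°; sin(582.904°) = -0.6808.
δ = 23.44 × -0.6808 = -15.958° ≈ -15.96°.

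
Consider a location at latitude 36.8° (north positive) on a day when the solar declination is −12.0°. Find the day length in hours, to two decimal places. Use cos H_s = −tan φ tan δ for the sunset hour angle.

cos H_s = −tan(36.8°) · tan(-12.0°) = 0.1590, so H_s = arccos(0.1590) = 80.85°.
Day length = 2 H_s / 15° h⁻¹ = 161.70° / 15 = 10.780 h.

10.78 hours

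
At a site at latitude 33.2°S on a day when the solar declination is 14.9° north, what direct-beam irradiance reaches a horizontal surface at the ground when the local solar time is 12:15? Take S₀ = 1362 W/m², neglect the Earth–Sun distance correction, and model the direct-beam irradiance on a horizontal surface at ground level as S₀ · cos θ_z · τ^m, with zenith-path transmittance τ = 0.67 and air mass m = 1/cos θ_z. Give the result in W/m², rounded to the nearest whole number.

497 W/m²

Hour angle H = 15° × (12.25 − 12) = 3.75°.
With φ = -33.2°, δ = 14.9°, H = 3.75°: sin φ sin δ = -0.1408, cos φ cos δ cos H = 0.8069, so cos θ_z = 0.6661.
Air mass m = 1/cos θ_z = 1/0.6661 = 1.501; τ^m = 0.67^1.501 = 0.5482.
Surface direct beam = 1362 × 0.6661 × 0.5482 = 497.34 W/m².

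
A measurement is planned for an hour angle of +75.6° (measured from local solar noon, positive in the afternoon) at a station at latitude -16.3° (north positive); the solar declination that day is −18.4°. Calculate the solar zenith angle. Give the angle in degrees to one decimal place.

71.6°

With φ = -16.3°, δ = -18.4°, H = 75.60°: sin φ sin δ = 0.0886, cos φ cos δ cos H = 0.2265, so cos θ_z = 0.3151.
θ_z = arccos(0.3151) = 71.63°.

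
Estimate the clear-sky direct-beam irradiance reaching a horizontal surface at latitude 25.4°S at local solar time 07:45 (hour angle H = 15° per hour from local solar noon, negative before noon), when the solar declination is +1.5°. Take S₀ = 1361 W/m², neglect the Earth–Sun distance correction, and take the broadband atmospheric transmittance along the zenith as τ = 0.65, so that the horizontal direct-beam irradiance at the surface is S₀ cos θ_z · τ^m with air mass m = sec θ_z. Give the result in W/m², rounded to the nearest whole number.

Hour angle H = 15° × (7.75 − 12) = -63.75°.
cos θ_z = sin(-25.4°) sin(1.5°) + cos(-25.4°) cos(1.5°) cos(-63.75°) = -0.0112 + 0.3994 = 0.3882.
Air mass m = 1/cos θ_z = 1/0.3882 = 2.576; τ^m = 0.65^2.576 = 0.3297.
Surface direct beam = 1361 × 0.3882 × 0.3297 = 174.19 W/m².

174 W/m²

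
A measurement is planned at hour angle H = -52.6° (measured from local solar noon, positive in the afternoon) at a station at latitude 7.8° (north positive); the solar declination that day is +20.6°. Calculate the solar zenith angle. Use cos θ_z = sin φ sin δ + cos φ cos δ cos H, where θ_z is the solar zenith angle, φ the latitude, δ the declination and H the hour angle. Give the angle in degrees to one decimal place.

52.3°

With φ = 7.8°, δ = 20.6°, H = -52.60°: sin φ sin δ = 0.0478, cos φ cos δ cos H = 0.5633, so cos θ_z = 0.6111.
θ_z = arccos(0.6111) = 52.33°.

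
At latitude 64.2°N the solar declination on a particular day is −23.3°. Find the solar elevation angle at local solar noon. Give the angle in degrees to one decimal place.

2.5°

At local solar noon the hour angle is zero, so the elevation is 90° − |φ − δ| = 90° − |64.2° − (-23.3°)| = 90° − 87.5° = 2.5°.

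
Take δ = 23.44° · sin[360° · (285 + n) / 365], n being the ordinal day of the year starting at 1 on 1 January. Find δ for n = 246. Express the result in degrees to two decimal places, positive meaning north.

360 × (285 + 246) / 365 = 523.726°; sin(523.726°) = 0.2802.
δ = 23.44 × 0.2802 = 6.568° ≈ +6.57°.

+6.57°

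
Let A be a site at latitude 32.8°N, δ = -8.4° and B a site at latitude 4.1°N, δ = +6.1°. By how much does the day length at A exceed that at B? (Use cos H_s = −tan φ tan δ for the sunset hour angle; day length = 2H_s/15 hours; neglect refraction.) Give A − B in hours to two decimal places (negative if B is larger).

A: H_s = arccos(−tan 32.8° · tan -8.4°) = 84.54°, so 2H_s/15 = 11.2720 h.
B: H_s = arccos(−tan 4.1° · tan 6.1°) = 90.44°, so 2H_s/15 = 12.0587 h.
A − B = 11.2720 − 12.0587 = -0.7867 h.

-0.79 h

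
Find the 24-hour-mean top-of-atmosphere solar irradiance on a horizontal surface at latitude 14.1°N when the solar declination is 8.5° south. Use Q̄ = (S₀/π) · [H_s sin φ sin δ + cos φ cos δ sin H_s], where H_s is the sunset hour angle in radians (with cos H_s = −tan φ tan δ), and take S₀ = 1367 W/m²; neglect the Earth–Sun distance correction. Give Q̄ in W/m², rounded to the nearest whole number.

393 W/m²

cos H_s = −tan(14.1°) · tan(-8.5°) = 0.0375, so H_s = arccos(0.0375) = 87.85°. In radians, H_s = 1.5333.
H_s sin φ sin δ = 1.5333 × 0.2436 × -0.1478 = -0.0552.
cos φ cos δ sin H_s = 0.9699 × 0.9890 × 0.9993 = 0.9586.
Q̄ = (1367/π) × (-0.0552 + 0.9586) = 435.13 × 0.9034 = 393.10 W/m².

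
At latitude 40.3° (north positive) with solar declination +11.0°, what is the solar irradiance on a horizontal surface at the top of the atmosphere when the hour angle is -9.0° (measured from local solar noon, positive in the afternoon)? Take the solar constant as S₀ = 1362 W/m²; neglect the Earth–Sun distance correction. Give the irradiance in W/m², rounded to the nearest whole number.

1175 W/m²

cos θ_z = sin(40.3°) sin(11.0°) + cos(40.3°) cos(11.0°) cos(-9.00°) = 0.1234 + 0.7394 = 0.8628.
Top-of-atmosphere irradiance = S₀ cos θ_z = 1362 × 0.8628 = 1175.13 W/m².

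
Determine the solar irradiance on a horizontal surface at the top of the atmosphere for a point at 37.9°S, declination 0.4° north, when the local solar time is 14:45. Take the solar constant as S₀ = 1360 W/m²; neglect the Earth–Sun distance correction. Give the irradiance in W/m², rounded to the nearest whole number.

Hour angle H = 15° × (14.75 − 12) = 41.25°.
cos θ_z = sin(-37.9°) sin(0.4°) + cos(-37.9°) cos(0.4°) cos(41.25°) = -0.0043 + 0.5933 = 0.5890.
Top-of-atmosphere irradiance = S₀ cos θ_z = 1360 × 0.5890 = 801.04 W/m².

801 W/m²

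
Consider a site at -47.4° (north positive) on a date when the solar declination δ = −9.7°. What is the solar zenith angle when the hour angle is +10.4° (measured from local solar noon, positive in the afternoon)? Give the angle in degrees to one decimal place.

38.7°

cos θ_z = sin(-47.4°) sin(-9.7°) + cos(-47.4°) cos(-9.7°) cos(10.40°) = 0.1240 + 0.6562 = 0.7802.
θ_z = arccos(0.7802) = 38.72°.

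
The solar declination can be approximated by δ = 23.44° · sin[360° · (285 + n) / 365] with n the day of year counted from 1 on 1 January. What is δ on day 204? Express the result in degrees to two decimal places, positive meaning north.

+19.81°

360 × (285 + 204) / 365 = 482.301°; sin(482.301°) = 0.8453.
δ = 23.44 × 0.8453 = 19.814° ≈ +19.81°.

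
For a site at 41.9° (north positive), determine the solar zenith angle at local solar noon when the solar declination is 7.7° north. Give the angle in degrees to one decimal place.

At local solar noon the hour angle is zero, so the zenith angle is |φ − δ| = |41.9° − (7.7°)| = 34.2°.

34.2°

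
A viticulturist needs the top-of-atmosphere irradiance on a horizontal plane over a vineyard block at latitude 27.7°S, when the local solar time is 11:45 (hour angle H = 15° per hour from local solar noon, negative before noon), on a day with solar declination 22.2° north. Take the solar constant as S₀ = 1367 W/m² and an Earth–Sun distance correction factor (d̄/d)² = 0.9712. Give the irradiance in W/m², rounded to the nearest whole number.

Hour angle H = 15° × (11.75 − 12) = -3.75°.
cos θ_z = sin(-27.7°) sin(22.2°) + cos(-27.7°) cos(22.2°) cos(-3.75°) = -0.1756 + 0.8180 = 0.6424.
Top-of-atmosphere irradiance = S₀ (d̄/d)² cos θ_z = 1367 × 0.9712 × 0.6424 = 852.87 W/m².

853 W/m²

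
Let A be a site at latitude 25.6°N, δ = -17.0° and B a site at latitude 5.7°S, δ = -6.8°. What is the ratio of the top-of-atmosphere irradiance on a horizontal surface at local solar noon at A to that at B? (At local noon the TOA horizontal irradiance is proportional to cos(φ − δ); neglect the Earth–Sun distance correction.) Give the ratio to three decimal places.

A: cos θ_z = cos(25.6° − (-17.0°)) = 0.7361.
B: cos θ_z = cos(-5.7° − (-6.8°)) = 0.9998.
Ratio A/B = 0.7361 / 0.9998 = 0.7362.

0.736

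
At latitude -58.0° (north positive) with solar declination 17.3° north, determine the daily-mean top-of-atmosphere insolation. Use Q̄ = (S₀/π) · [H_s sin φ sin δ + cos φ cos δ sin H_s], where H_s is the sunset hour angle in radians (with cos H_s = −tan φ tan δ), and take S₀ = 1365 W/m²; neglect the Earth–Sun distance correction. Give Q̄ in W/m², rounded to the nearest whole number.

76 W/m²

cos H_s = −tan(-58.0°) · tan(17.3°) = 0.4984, so H_s = arccos(0.4984) = 60.11°. In radians, H_s = 1.0491.
H_s sin φ sin δ = 1.0491 × -0.8480 × 0.2974 = -0.2646.
cos φ cos δ sin H_s = 0.5299 × 0.9548 × 0.8670 = 0.4387.
Q̄ = (1365/π) × (-0.2646 + 0.4387) = 434.49 × 0.1741 = 75.64 W/m².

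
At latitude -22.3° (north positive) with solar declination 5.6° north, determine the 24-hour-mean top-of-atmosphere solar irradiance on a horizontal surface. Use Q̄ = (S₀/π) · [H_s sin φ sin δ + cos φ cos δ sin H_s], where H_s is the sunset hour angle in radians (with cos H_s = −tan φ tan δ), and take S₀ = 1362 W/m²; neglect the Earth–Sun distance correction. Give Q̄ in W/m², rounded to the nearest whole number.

374 W/m²

−tan φ tan δ = −(-0.4101)(0.0981) = 0.0402; H_s = arccos(0.0402) = 87.70°. In radians, H_s = 1.5307.
H_s sin φ sin δ = 1.5307 × -0.3795 × 0.0976 = -0.0567.
cos φ cos δ sin H_s = 0.9252 × 0.9952 × 0.9992 = 0.9200.
Q̄ = (1362/π) × (-0.0567 + 0.9200) = 433.54 × 0.8633 = 374.28 W/m².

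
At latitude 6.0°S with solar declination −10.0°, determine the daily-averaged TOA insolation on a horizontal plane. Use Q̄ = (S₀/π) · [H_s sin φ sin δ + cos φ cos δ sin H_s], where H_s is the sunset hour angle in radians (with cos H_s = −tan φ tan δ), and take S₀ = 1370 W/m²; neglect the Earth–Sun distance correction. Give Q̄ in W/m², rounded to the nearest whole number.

−tan φ tan δ = −(-0.1051)(-0.1763) = -0.0185; H_s = arccos(-0.0185) = 91.06°. In radians, H_s = 1.5893.
H_s sin φ sin δ = 1.5893 × -0.1045 × -0.1736 = 0.0288.
cos φ cos δ sin H_s = 0.9945 × 0.9848 × 0.9998 = 0.9792.
Q̄ = (1370/π) × (0.0288 + 0.9792) = 436.08 × 1.0080 = 439.57 W/m².

440 W/m²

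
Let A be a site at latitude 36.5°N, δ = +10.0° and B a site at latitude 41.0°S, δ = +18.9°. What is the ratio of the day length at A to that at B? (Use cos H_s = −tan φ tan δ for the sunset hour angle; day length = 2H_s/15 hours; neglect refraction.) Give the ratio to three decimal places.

A: H_s = arccos(−tan 36.5° · tan 10.0°) = 97.50°, so 2H_s/15 = 13.0000 h.
B: H_s = arccos(−tan -41.0° · tan 18.9°) = 72.69°, so 2H_s/15 = 9.6920 h.
Ratio A/B = 13.0000 / 9.6920 = 1.3413.

1.341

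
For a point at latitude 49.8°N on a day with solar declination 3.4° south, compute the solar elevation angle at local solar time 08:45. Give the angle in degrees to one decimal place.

Hour angle H = 15° × (8.75 − 12) = -48.75°.
cos θ_z = sin φ sin δ + cos φ cos δ cos H = (0.7638)(-0.0593) + (0.6455)(0.9982)(0.6593) = 0.3795.
θ_z = arccos(0.3795) = 67.70°, so the elevation is 90° − 67.70° = 22.30°.

22.3°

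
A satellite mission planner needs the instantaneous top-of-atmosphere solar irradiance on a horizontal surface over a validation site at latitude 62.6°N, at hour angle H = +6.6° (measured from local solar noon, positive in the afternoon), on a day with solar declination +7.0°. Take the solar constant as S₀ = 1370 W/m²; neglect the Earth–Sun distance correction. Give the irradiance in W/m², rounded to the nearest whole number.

cos θ_z = sin φ sin δ + cos φ cos δ cos H = (0.8878)(0.1219) + (0.4602)(0.9925)(0.9934) = 0.5620.
Top-of-atmosphere irradiance = S₀ cos θ_z = 1370 × 0.5620 = 769.94 W/m².

770 W/m²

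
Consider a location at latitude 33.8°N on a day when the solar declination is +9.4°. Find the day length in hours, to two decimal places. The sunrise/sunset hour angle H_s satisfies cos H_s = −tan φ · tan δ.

cos H_s = −tan(33.8°) · tan(9.4°) = -0.1108, so H_s = arccos(-0.1108) = 96.36°.
Day length = 2 H_s / 15° h⁻¹ = 192.72° / 15 = 12.848 h.

12.85 hours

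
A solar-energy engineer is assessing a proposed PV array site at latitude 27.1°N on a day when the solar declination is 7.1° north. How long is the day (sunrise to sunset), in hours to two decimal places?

12.49 hours

−tan φ tan δ = −(0.5117)(0.1246) = -0.0638; H_s = arccos(-0.0638) = 93.66°.
Day length = 2 H_s / 15° h⁻¹ = 187.32° / 15 = 12.488 h.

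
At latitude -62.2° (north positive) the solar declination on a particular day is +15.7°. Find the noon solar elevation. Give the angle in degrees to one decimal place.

At local solar noon the hour angle is zero, so the elevation is 90° − |φ − δ| = 90° − |-62.2° − (15.7°)| = 90° − 77.9° = 12.1°.

12.1°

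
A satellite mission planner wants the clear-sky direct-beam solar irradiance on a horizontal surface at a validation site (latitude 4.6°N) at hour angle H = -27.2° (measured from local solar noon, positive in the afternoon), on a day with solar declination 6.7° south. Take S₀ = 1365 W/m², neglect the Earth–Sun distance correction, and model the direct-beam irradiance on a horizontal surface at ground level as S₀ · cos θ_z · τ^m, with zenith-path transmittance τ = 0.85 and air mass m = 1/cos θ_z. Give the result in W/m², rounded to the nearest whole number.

cos θ_z = sin φ sin δ + cos φ cos δ cos H = (0.0802)(-0.1167) + (0.9968)(0.9932)(0.8894) = 0.8712.
Air mass m = 1/cos θ_z = 1/0.8712 = 1.148; τ^m = 0.85^1.148 = 0.8298.
Surface direct beam = 1365 × 0.8712 × 0.8298 = 986.79 W/m².

987 W/m²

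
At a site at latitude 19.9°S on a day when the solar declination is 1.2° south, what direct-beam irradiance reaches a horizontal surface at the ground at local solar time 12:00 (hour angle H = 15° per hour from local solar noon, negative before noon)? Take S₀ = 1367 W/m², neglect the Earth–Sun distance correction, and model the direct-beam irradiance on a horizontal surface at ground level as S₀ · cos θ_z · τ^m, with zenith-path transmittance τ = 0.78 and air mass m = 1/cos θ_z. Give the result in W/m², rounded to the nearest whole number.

Hour angle H = 15° × (12 − 12) = 0.00°.
cos θ_z = sin φ sin δ + cos φ cos δ cos H = (-0.3404)(-0.0209) + (0.9403)(0.9998)(1.0000) = 0.9472.
Air mass m = 1/cos θ_z = 1/0.9472 = 1.056; τ^m = 0.78^1.056 = 0.7692.
Surface direct beam = 1367 × 0.9472 × 0.7692 = 995.98 W/m².

996 W/m²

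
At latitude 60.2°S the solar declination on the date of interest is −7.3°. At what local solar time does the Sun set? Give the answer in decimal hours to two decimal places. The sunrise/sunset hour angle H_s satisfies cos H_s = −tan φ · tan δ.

−tan φ tan δ = −(-1.7461)(-0.1281) = -0.2237; H_s = arccos(-0.2237) = 102.93°.
Sunset is at 12 + H_s/15 = 12 + 6.862 = 18.862 h local solar time.

18.86 h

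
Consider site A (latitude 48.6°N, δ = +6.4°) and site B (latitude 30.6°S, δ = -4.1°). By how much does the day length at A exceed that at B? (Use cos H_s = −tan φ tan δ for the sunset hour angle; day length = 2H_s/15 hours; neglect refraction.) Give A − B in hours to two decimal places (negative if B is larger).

+0.65 h

A: H_s = arccos(−tan 48.6° · tan 6.4°) = 97.31°, so 2H_s/15 = 12.9747 h.
B: H_s = arccos(−tan -30.6° · tan -4.1°) = 92.43°, so 2H_s/15 = 12.3240 h.
A − B = 12.9747 − 12.3240 = 0.6507 h.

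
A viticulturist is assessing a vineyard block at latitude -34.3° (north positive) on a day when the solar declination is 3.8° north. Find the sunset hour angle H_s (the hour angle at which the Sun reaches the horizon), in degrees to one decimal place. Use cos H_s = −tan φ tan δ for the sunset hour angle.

87.4°

cos H_s = −tan(-34.3°) · tan(3.8°) = 0.0453, so H_s = arccos(0.0453) = 87.40°.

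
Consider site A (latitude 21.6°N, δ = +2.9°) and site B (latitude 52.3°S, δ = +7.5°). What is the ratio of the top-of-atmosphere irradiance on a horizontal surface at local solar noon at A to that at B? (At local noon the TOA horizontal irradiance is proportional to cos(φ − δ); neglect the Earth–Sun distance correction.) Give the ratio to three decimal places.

1.883

A: cos θ_z = cos(21.6° − (2.9°)) = 0.9472.
B: cos θ_z = cos(-52.3° − (7.5°)) = 0.5030.
Ratio A/B = 0.9472 / 0.5030 = 1.8831.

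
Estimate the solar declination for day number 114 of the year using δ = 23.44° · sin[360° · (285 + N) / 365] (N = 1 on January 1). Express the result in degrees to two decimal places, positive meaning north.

360 × (285 + 114) / 365 = 393.534°; sin(393.534°) = 0.5524.
δ = 23.44 × 0.5524 = 12.948° ≈ +12.95°.

+12.95°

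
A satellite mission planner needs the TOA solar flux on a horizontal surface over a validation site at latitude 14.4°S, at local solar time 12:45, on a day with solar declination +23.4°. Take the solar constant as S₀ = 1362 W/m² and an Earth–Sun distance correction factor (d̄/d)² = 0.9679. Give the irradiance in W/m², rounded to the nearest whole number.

Hour angle H = 15° × (12.75 − 12) = 11.25°.
cos θ_z = sin(-14.4°) sin(23.4°) + cos(-14.4°) cos(23.4°) cos(11.25°) = -0.0988 + 0.8718 = 0.7730.
Top-of-atmosphere irradiance = S₀ (d̄/d)² cos θ_z = 1362 × 0.9679 × 0.7730 = 1019.03 W/m².

1019 W/m²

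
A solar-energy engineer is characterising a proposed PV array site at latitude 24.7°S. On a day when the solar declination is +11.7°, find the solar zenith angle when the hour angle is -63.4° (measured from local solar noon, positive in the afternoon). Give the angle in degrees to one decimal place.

71.7°

cos θ_z = sin φ sin δ + cos φ cos δ cos H = (-0.4179)(0.2028) + (0.9085)(0.9792)(0.4478) = 0.3136.
θ_z = arccos(0.3136) = 71.72°.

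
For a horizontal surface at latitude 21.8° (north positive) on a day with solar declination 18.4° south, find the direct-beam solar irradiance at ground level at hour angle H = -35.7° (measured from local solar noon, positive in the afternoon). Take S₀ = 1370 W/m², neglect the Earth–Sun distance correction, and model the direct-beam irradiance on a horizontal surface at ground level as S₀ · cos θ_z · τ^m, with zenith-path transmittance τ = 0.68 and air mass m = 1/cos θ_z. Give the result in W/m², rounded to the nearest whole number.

430 W/m²

cos θ_z = sin φ sin δ + cos φ cos δ cos H = (0.3714)(-0.3156) + (0.9285)(0.9489)(0.8121) = 0.5983.
Air mass m = 1/cos θ_z = 1/0.5983 = 1.671; τ^m = 0.68^1.671 = 0.5250.
Surface direct beam = 1370 × 0.5983 × 0.5250 = 430.33 W/m².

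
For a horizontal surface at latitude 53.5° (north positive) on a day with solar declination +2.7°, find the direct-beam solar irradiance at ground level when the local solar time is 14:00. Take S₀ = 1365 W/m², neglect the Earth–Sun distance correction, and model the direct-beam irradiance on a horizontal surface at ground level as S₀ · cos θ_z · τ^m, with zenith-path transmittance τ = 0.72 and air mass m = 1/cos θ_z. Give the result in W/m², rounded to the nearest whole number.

416 W/m²

Hour angle H = 15° × (14 − 12) = 30.00°.
cos θ_z = sin φ sin δ + cos φ cos δ cos H = (0.8039)(0.0471) + (0.5948)(0.9989)(0.8660) = 0.5524.
Air mass m = 1/cos θ_z = 1/0.5524 = 1.810; τ^m = 0.72^1.810 = 0.5518.
Surface direct beam = 1365 × 0.5524 × 0.5518 = 416.07 W/m².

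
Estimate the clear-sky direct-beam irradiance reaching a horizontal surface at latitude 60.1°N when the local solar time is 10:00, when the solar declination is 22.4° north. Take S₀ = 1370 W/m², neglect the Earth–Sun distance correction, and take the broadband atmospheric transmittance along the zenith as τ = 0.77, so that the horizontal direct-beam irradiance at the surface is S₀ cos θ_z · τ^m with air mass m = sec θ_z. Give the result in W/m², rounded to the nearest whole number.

Hour angle H = 15° × (10 − 12) = -30.00°.
With φ = 60.1°, δ = 22.4°, H = -30.00°: sin φ sin δ = 0.3303, cos φ cos δ cos H = 0.3991, so cos θ_z = 0.7294.
Air mass m = 1/cos θ_z = 1/0.7294 = 1.371; τ^m = 0.77^1.371 = 0.6988.
Surface direct beam = 1370 × 0.7294 × 0.6988 = 698.30 W/m².

698 W/m²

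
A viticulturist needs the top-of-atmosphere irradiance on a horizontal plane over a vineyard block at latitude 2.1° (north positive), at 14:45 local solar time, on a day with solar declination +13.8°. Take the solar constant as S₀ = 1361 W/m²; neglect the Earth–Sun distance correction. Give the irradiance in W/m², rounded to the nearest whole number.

Hour angle H = 15° × (14.75 − 12) = 41.25°.
cos θ_z = sin(2.1°) sin(13.8°) + cos(2.1°) cos(13.8°) cos(41.25°) = 0.0087 + 0.7296 = 0.7383.
Top-of-atmosphere irradiance = S₀ cos θ_z = 1361 × 0.7383 = 1004.83 W/m².

1005 W/m²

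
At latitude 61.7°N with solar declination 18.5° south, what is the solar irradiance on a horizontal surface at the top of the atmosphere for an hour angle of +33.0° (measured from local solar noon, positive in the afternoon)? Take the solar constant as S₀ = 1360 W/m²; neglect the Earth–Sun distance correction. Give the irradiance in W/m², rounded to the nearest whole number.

133 W/m²

With φ = 61.7°, δ = -18.5°, H = 33.00°: sin φ sin δ = -0.2794, cos φ cos δ cos H = 0.3771, so cos θ_z = 0.0977.
Top-of-atmosphere irradiance = S₀ cos θ_z = 1360 × 0.0977 = 132.87 W/m².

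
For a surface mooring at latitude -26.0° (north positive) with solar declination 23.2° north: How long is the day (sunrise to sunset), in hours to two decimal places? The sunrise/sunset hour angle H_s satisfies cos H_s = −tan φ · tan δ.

The sunset hour angle satisfies cos H_s = −tan φ tan δ = 0.2090, giving H_s = 77.94°.
Day length = 2 H_s / 15° h⁻¹ = 155.88° / 15 = 10.392 h.

10.39 hours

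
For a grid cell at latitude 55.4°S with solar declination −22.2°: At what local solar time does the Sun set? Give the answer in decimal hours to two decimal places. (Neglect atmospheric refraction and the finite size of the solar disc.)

cos H_s = −tan(-55.4°) · tan(-22.2°) = -0.5916, so H_s = arccos(-0.5916) = 126.27°.
Sunset is at 12 + H_s/15 = 12 + 8.418 = 20.418 h local solar time.

20.42 h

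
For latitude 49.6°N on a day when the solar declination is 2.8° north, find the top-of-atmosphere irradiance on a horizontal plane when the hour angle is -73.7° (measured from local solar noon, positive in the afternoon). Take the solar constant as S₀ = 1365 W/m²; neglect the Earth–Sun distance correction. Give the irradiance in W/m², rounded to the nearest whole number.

299 W/m²

cos θ_z = sin(49.6°) sin(2.8°) + cos(49.6°) cos(2.8°) cos(-73.70°) = 0.0372 + 0.1817 = 0.2189.
Top-of-atmosphere irradiance = S₀ cos θ_z = 1365 × 0.2189 = 298.80 W/m².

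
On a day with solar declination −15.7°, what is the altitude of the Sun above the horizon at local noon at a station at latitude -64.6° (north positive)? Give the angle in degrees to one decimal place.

41.1°

At local solar noon the hour angle is zero, so the elevation is 90° − |φ − δ| = 90° − |-64.6° − (-15.7°)| = 90° − 48.9° = 41.1°.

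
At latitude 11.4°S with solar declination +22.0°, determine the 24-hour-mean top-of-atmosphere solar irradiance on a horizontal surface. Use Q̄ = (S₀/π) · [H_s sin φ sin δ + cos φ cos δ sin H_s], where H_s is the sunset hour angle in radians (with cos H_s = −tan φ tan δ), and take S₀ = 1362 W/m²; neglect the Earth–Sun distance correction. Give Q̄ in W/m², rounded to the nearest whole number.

345 W/m²

cos H_s = −tan(-11.4°) · tan(22.0°) = 0.0815, so H_s = arccos(0.0815) = 85.33°. In radians, H_s = 1.4893.
H_s sin φ sin δ = 1.4893 × -0.1977 × 0.3746 = -0.1103.
cos φ cos δ sin H_s = 0.9803 × 0.9272 × 0.9967 = 0.9059.
Q̄ = (1362/π) × (-0.1103 + 0.9059) = 433.54 × 0.7956 = 344.92 W/m².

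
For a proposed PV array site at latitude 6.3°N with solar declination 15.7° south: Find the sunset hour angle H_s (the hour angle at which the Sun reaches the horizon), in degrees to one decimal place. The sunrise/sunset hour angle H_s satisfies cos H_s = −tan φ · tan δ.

88.2°

cos H_s = −tan(6.3°) · tan(-15.7°) = 0.0310, so H_s = arccos(0.0310) = 88.22°.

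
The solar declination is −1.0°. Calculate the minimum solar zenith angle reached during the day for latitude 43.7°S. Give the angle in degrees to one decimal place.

42.7°

At local solar noon the hour angle is zero, so the zenith angle is |φ − δ| = |-43.7° − (-1.0°)| = 42.7°.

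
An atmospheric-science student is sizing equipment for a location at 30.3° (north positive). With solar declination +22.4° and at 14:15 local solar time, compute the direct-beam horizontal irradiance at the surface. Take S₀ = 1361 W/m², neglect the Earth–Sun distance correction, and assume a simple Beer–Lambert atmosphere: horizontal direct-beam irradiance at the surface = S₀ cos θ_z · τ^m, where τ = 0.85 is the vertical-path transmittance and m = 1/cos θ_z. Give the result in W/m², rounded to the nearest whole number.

Hour angle H = 15° × (14.25 − 12) = 33.75°.
cos θ_z = sin(30.3°) sin(22.4°) + cos(30.3°) cos(22.4°) cos(33.75°) = 0.1923 + 0.6637 = 0.8560.
Air mass m = 1/cos θ_z = 1/0.8560 = 1.168; τ^m = 0.85^1.168 = 0.8271.
Surface direct beam = 1361 × 0.8560 × 0.8271 = 963.58 W/m².

964 W/m²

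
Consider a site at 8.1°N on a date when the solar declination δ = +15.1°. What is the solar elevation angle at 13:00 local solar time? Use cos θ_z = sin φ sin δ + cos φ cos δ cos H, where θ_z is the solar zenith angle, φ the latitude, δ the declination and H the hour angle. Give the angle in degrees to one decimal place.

Hour angle H = 15° × (13 − 12) = 15.00°.
With φ = 8.1°, δ = 15.1°, H = 15.00°: sin φ sin δ = 0.0367, cos φ cos δ cos H = 0.9233, so cos θ_z = 0.9600.
θ_z = arccos(0.9600) = 16.26°, so the elevation is 90° − 16.26° = 73.74°.

73.7°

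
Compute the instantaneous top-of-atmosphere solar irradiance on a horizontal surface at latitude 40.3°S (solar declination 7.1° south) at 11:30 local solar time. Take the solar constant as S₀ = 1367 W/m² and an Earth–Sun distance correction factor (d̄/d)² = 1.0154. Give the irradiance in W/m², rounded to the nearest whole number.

Hour angle H = 15° × (11.5 − 12) = -7.50°.
With φ = -40.3°, δ = -7.1°, H = -7.50°: sin φ sin δ = 0.0799, cos φ cos δ cos H = 0.7503, so cos θ_z = 0.8302.
Top-of-atmosphere irradiance = S₀ (d̄/d)² cos θ_z = 1367 × 1.0154 × 0.8302 = 1152.36 W/m².

1152 W/m²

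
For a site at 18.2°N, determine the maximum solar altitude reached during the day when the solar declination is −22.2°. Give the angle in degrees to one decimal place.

At local solar noon the hour angle is zero, so the elevation is 90° − |φ − δ| = 90° − |18.2° − (-22.2°)| = 90° − 40.4° = 49.6°.

49.6°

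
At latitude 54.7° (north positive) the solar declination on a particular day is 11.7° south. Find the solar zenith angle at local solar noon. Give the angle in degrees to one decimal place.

66.4°

At local solar noon the hour angle is zero, so the zenith angle is |φ − δ| = |54.7° − (-11.7°)| = 66.4°.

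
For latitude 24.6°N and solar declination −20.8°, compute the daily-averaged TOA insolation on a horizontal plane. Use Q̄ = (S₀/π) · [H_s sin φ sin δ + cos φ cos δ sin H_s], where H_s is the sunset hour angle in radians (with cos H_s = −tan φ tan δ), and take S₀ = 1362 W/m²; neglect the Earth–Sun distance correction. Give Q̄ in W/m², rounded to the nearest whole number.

273 W/m²

cos H_s = −tan(24.6°) · tan(-20.8°) = 0.1739, so H_s = arccos(0.1739) = 79.99°. In radians, H_s = 1.3961.
H_s sin φ sin δ = 1.3961 × 0.4163 × -0.3551 = -0.2064.
cos φ cos δ sin H_s = 0.9092 × 0.9348 × 0.9848 = 0.8370.
Q̄ = (1362/π) × (-0.2064 + 0.8370) = 433.54 × 0.6306 = 273.39 W/m².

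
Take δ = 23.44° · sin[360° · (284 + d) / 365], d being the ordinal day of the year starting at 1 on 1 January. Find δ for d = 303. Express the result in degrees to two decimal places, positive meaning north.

-14.74°

360 × (284 + 303) / 365 = 578.959°; sin(578.959°) = -0.6288.
δ = 23.44 × -0.6288 = -14.739° ≈ -14.74°.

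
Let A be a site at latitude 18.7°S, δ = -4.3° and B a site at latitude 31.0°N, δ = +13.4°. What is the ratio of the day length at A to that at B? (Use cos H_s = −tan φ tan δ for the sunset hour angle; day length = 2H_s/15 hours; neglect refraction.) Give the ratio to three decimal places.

0.931

A: H_s = arccos(−tan -18.7° · tan -4.3°) = 91.46°, so 2H_s/15 = 12.1947 h.
B: H_s = arccos(−tan 31.0° · tan 13.4°) = 98.23°, so 2H_s/15 = 13.0973 h.
Ratio A/B = 12.1947 / 13.0973 = 0.9311.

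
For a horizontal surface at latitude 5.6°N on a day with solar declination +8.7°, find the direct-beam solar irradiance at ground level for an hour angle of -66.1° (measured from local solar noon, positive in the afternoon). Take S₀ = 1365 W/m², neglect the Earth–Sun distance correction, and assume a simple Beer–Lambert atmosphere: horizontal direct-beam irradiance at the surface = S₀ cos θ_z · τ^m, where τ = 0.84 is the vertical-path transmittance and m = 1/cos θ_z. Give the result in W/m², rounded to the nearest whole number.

With φ = 5.6°, δ = 8.7°, H = -66.10°: sin φ sin δ = 0.0148, cos φ cos δ cos H = 0.3986, so cos θ_z = 0.4134.
Air mass m = 1/cos θ_z = 1/0.4134 = 2.419; τ^m = 0.84^2.419 = 0.6559.
Surface direct beam = 1365 × 0.4134 × 0.6559 = 370.12 W/m².

370 W/m²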